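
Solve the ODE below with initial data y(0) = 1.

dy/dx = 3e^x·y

General solution: y = Ce^(3e^x)
Applying IC y(0) = 1:
Particular solution: y = e^(3(e^x - 1))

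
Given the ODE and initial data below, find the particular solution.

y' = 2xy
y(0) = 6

General solution: y = Ce^(x²)
Applying IC y(0) = 6:
Particular solution: y = 6e^(x²)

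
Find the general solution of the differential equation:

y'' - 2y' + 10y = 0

Characteristic equation: r² - 2r + 10 = 0
Roots: r = 1 ± 3i (complex conjugates)
General solution: y = e^x(C₁cos(3x) + C₂sin(3x))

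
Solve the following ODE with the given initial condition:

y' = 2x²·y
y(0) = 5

General solution: y = Ce^(2x³/3)
Applying IC y(0) = 5:
Particular solution: y = 5e^(2x³/3)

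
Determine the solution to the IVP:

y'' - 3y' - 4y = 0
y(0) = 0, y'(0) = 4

General solution: y = C₁e^(4x) + C₂e^(-x)
Applying ICs: C₁ = 4/5, C₂ = -4/5
Particular solution: y = (4/5)e^(4x) - (4/5)e^(-x)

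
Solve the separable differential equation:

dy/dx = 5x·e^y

Separating variables and integrating:
-e^(-y) = 5x²/2 + C

General solution: y = -ln(C - 5x²/2)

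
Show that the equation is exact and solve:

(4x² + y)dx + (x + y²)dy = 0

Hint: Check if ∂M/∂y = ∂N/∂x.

Verify exactness: ∂M/∂y = ∂N/∂x ✓
Find F(x,y) such that ∂F/∂x = M, ∂F/∂y = N
Solution: 4x³/3 + xy + y³/3 = C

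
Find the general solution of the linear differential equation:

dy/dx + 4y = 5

Using integrating factor method:

General solution: y = 5/4 + Ce^(-4x)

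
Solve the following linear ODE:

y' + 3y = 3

Using integrating factor method:

General solution: y = 1 + Ce^(-3x)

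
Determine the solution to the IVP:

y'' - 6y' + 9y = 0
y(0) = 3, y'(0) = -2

General solution: y = (C₁ + C₂x)e^(3x)
Repeated root r = 3
Applying ICs: C₁ = 3, C₂ = -11
Particular solution: y = (3 - 11x)e^(3x)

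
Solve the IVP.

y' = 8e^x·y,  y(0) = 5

General solution: y = Ce^(8e^x)
Applying IC y(0) = 5:
Particular solution: y = 5e^(8(e^x - 1))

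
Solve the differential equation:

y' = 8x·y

Separating variables and integrating:
ln|y| = 4x^2 + C

General solution: y = Ce^(4x^2)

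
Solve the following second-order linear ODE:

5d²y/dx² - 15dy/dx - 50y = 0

Characteristic equation: 5r² - 15r - 50 = 0
Divide by 5: r² - 3r - 10 = 0
Roots: r = 5, -2 (distinct real)
General solution: y = C₁e^(5x) + C₂e^(-2x)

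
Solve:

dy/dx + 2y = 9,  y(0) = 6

General solution: y = 9/2 + Ce^(-2x)
Applying y(0) = 6: C = 6 - 9/2 = 3/2
Particular solution: y = 9/2 + (3/2)e^(-2x)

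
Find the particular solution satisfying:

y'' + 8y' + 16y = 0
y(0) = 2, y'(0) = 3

General solution: y = (C₁ + C₂x)e^(-4x)
Repeated root r = -4
Applying ICs: C₁ = 2, C₂ = 11
Particular solution: y = (2 + 11x)e^(-4x)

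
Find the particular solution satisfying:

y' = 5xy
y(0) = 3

General solution: y = Ce^(5x²/2)
Applying IC y(0) = 3:
Particular solution: y = 3e^(5x²/2)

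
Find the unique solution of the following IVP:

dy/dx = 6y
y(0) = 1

General solution: y = Ce^(6x)
Applying IC y(0) = 1:
Particular solution: y = e^(6x)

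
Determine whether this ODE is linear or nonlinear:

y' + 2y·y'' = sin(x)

Nonlinear (y·y'' term)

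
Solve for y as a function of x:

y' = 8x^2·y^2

Separating variables and integrating:
-1/y = 8x^3/3 + C

General solution: y^-1 = (-8/3)x^3 + C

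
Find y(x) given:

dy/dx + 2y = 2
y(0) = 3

General solution: y = 1 + Ce^(-2x)
Applying y(0) = 3: C = 3 - 1 = 2
Particular solution: y = 1 + 2e^(-2x)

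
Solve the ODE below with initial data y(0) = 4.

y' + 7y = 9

General solution: y = 9/7 + Ce^(-7x)
Applying y(0) = 4: C = 4 - 9/7 = 19/7
Particular solution: y = 9/7 + (19/7)e^(-7x)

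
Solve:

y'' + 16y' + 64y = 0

Characteristic equation: r² + 16r + 64 = 0
Factored: (r + 8)² = 0
Repeated root: r = -8
General solution: y = (C₁ + C₂x)e^(-8x)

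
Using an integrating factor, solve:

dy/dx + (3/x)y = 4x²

Using integrating factor method:

General solution: y = (2/3)x^3 + Cx^(-3)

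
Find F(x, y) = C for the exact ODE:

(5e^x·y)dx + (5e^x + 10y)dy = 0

Verify exactness: ∂M/∂y = ∂N/∂x ✓
Find F(x,y) such that ∂F/∂x = M, ∂F/∂y = N
Solution: 5e^x·y + 5y² = C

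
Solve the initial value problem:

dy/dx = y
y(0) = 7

General solution: y = Ce^x
Applying IC y(0) = 7:
Particular solution: y = 7e^x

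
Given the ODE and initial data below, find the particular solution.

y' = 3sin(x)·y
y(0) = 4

General solution: y = Ce^(-3cos(x))
Applying IC y(0) = 4:
Particular solution: y = 4e^(3(1-cos(x)))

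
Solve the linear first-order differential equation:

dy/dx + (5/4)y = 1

Using integrating factor method:

General solution: y = 4/5 + Ce^(-5x/4)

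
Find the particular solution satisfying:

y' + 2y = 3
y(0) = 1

General solution: y = 3/2 + Ce^(-2x)
Applying y(0) = 1: C = 1 - 3/2 = -1/2
Particular solution: y = 3/2 - (1/2)e^(-2x)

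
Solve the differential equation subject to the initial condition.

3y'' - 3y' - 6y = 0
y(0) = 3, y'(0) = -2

General solution: y = C₁e^(2x) + C₂e^(-x)
Applying ICs: C₁ = 1/3, C₂ = 8/3
Particular solution: y = (1/3)e^(2x) + (8/3)e^(-x)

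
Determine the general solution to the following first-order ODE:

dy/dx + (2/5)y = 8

Using integrating factor method:

General solution: y = 20 + Ce^(-2x/5)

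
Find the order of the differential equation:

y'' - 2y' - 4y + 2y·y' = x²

The order is 2 (highest derivative is of order 2).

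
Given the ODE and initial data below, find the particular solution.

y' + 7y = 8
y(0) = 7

General solution: y = 8/7 + Ce^(-7x)
Applying y(0) = 7: C = 7 - 8/7 = 41/7
Particular solution: y = 8/7 + (41/7)e^(-7x)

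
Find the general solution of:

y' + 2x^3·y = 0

Using integrating factor method:

General solution: y = Ce^(-x^4/2)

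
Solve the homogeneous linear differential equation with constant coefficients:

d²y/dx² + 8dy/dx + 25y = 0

Characteristic equation: r² + 8r + 25 = 0
Roots: r = -4 ± 3i (complex conjugates)
General solution: y = e^(-4x)(C₁cos(3x) + C₂sin(3x))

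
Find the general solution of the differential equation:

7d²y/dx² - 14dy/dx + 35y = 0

Characteristic equation: 7r² - 14r + 35 = 0
Divide by 7: r² - 2r + 5 = 0
Roots: r = 1 ± 2i (complex conjugates)
General solution: y = e^x(C₁cos(2x) + C₂sin(2x))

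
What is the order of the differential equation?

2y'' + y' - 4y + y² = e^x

The order is 2 (highest derivative is of order 2).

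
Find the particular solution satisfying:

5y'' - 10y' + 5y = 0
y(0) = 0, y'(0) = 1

General solution: y = (C₁ + C₂x)e^x
Repeated root r = 1
Applying ICs: C₁ = 0, C₂ = 1
Particular solution: y = xe^x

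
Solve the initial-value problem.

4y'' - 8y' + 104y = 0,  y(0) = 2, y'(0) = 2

General solution: y = e^x(C₁cos(5x) + C₂sin(5x))
Complex roots r = 1 ± 5i
Applying ICs: C₁ = 2, C₂ = 0
Particular solution: y = e^x(2cos(5x))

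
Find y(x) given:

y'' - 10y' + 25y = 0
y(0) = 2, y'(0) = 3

General solution: y = (C₁ + C₂x)e^(5x)
Repeated root r = 5
Applying ICs: C₁ = 2, C₂ = -7
Particular solution: y = (2 - 7x)e^(5x)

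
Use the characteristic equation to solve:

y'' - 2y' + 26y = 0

Characteristic equation: r² - 2r + 26 = 0
Roots: r = 1 ± 5i (complex conjugates)
General solution: y = e^x(C₁cos(5x) + C₂sin(5x))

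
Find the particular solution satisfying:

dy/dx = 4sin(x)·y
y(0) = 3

General solution: y = Ce^(-4cos(x))
Applying IC y(0) = 3:
Particular solution: y = 3e^(4(1-cos(x)))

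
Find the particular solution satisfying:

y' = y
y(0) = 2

General solution: y = Ce^x
Applying IC y(0) = 2:
Particular solution: y = 2e^x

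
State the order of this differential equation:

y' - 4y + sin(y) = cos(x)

The order is 1 (highest derivative is of order 1).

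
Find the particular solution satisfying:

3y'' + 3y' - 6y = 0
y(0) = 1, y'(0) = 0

General solution: y = C₁e^x + C₂e^(-2x)
Applying ICs: C₁ = 2/3, C₂ = 1/3
Particular solution: y = (2/3)e^x + (1/3)e^(-2x)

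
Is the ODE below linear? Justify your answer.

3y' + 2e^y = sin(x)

No. Nonlinear (e^y is nonlinear in y)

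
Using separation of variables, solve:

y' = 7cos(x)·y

Separating variables and integrating:
ln|y| = 7sin(x) + C

General solution: y = Ce^(7sin(x))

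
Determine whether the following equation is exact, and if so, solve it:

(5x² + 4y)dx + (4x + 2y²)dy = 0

Verify exactness: ∂M/∂y = ∂N/∂x ✓
Find F(x,y) such that ∂F/∂x = M, ∂F/∂y = N
Solution: 5x³/3 + 4xy + 2y³/3 = C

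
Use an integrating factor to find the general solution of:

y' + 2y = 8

Using integrating factor method:

General solution: y = 4 + Ce^(-2x)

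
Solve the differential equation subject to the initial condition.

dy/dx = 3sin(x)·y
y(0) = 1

General solution: y = Ce^(-3cos(x))
Applying IC y(0) = 1:
Particular solution: y = e^(3(1-cos(x)))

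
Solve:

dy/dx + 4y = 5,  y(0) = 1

General solution: y = 5/4 + Ce^(-4x)
Applying y(0) = 1: C = 1 - 5/4 = -1/4
Particular solution: y = 5/4 - (1/4)e^(-4x)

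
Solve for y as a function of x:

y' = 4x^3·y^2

Separating variables and integrating:
-1/y = x^4 + C

General solution: y^-1 = -x^4 + C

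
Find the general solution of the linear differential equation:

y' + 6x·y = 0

Using integrating factor method:

General solution: y = Ce^(-3x^2)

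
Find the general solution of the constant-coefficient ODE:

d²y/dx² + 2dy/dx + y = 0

Characteristic equation: r² + 2r + 1 = 0
Factored: (r + 1)² = 0
Repeated root: r = -1
General solution: y = (C₁ + C₂x)e^(-x)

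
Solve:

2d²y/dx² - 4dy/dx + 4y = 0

Characteristic equation: 2r² - 4r + 4 = 0
Divide by 2: r² - 2r + 2 = 0
Roots: r = 1 ± i (complex conjugates)
General solution: y = e^x(C₁cos(x) + C₂sin(x))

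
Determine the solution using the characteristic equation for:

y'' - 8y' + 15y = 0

Characteristic equation: r² - 8r + 15 = 0
Roots: r = 5, 3 (distinct real)
General solution: y = C₁e^(5x) + C₂e^(3x)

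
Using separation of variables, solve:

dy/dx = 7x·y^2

Separating variables and integrating:
-1/y = 7x^2/2 + C

General solution: y^-1 = (-7/2)x^2 + C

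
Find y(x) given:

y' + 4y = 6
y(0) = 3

General solution: y = 3/2 + Ce^(-4x)
Applying y(0) = 3: C = 3 - 3/2 = 3/2
Particular solution: y = 3/2 + (3/2)e^(-4x)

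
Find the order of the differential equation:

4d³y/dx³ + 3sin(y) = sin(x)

The order is 3 (highest derivative is of order 3).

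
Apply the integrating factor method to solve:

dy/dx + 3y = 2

Using integrating factor method:

General solution: y = 2/3 + Ce^(-3x)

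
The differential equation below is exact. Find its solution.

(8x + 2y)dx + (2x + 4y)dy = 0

Verify exactness: ∂M/∂y = ∂N/∂x ✓
Find F(x,y) such that ∂F/∂x = M, ∂F/∂y = N
Solution: 4x² + 2xy + 2y² = C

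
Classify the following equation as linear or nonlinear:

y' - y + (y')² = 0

Nonlinear ((y')² term)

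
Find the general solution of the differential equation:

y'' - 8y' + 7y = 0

Characteristic equation: r² - 8r + 7 = 0
Roots: r = 1, 7 (distinct real)
General solution: y = C₁e^x + C₂e^(7x)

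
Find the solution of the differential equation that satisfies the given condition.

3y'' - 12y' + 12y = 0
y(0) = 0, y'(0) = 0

General solution: y = (C₁ + C₂x)e^(2x)
Repeated root r = 2
Applying ICs: C₁ = 0, C₂ = 0
Particular solution: y = 0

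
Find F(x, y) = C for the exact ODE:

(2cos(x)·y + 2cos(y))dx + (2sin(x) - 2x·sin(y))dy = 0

Verify exactness: ∂M/∂y = ∂N/∂x ✓
Find F(x,y) such that ∂F/∂x = M, ∂F/∂y = N
Solution: 2sin(x)·y + 2x·cos(y) = C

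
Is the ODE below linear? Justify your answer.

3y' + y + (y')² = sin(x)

No. Nonlinear ((y')² term)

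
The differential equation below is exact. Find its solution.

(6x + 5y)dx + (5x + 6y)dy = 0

Verify exactness: ∂M/∂y = ∂N/∂x ✓
Find F(x,y) such that ∂F/∂x = M, ∂F/∂y = N
Solution: 3x² + 5xy + 3y² = C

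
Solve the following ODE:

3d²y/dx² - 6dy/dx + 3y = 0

Characteristic equation: 3r² - 6r + 3 = 0
Divide by 3: r² - 2r + 1 = 0
Factored: (r - 1)² = 0
Repeated root: r = 1
General solution: y = (C₁ + C₂x)e^x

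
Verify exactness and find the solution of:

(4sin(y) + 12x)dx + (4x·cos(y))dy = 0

Verify exactness: ∂M/∂y = ∂N/∂x ✓
Find F(x,y) such that ∂F/∂x = M, ∂F/∂y = N
Solution: 4x·sin(y) + 6x² = C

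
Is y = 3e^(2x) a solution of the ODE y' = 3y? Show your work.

Verification:
y = 3e^(2x)
y' = 6e^(2x)
But 3y = 9e^(2x)
y' ≠ 3y — the derivative does not match

No, it is not a solution.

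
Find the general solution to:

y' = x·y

Separating variables and integrating:
ln|y| = x^2/2 + C

General solution: y = Ce^(x^2/2)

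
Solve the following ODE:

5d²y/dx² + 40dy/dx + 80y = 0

Characteristic equation: 5r² + 40r + 80 = 0
Divide by 5: r² + 8r + 16 = 0
Factored: (r + 4)² = 0
Repeated root: r = -4
General solution: y = (C₁ + C₂x)e^(-4x)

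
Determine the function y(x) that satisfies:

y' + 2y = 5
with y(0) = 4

General solution: y = 5/2 + Ce^(-2x)
Applying y(0) = 4: C = 4 - 5/2 = 3/2
Particular solution: y = 5/2 + (3/2)e^(-2x)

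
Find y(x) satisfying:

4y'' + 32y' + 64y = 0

Characteristic equation: 4r² + 32r + 64 = 0
Divide by 4: r² + 8r + 16 = 0
Factored: (r + 4)² = 0
Repeated root: r = -4
General solution: y = (C₁ + C₂x)e^(-4x)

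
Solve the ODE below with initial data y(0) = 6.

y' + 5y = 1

General solution: y = 1/5 + Ce^(-5x)
Applying y(0) = 6: C = 6 - 1/5 = 29/5
Particular solution: y = 1/5 + (29/5)e^(-5x)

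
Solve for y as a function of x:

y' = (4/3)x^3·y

Separating variables and integrating:
ln|y| = x^4/3 + C

General solution: y = Ce^(x^4/3)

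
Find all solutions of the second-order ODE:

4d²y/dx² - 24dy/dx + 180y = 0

Characteristic equation: 4r² - 24r + 180 = 0
Divide by 4: r² - 6r + 45 = 0
Roots: r = 3 ± 6i (complex conjugates)
General solution: y = e^(3x)(C₁cos(6x) + C₂sin(6x))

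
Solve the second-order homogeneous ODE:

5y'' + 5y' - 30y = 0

Characteristic equation: 5r² + 5r - 30 = 0
Divide by 5: r² + r - 6 = 0
Roots: r = 2, -3 (distinct real)
General solution: y = C₁e^(2x) + C₂e^(-3x)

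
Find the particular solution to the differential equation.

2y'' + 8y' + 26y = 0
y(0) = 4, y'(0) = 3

General solution: y = e^(-2x)(C₁cos(3x) + C₂sin(3x))
Complex roots r = -2 ± 3i
Applying ICs: C₁ = 4, C₂ = 11/3
Particular solution: y = e^(-2x)(4cos(3x) + (11/3)sin(3x))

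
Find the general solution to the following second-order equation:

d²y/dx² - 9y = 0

Characteristic equation: r² - 9 = 0
Roots: r = 3, -3 (distinct real)
General solution: y = C₁e^(3x) + C₂e^(-3x)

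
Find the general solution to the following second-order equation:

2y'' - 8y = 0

Characteristic equation: 2r² - 8 = 0
Divide by 2: r² - 4 = 0
Roots: r = 2, -2 (distinct real)
General solution: y = C₁e^(2x) + C₂e^(-2x)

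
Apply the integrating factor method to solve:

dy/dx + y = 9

Using integrating factor method:

General solution: y = 9 + Ce^(-x)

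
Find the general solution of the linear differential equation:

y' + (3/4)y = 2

Using integrating factor method:

General solution: y = 8/3 + Ce^(-3x/4)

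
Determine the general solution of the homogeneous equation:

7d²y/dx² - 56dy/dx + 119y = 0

Characteristic equation: 7r² - 56r + 119 = 0
Divide by 7: r² - 8r + 17 = 0
Roots: r = 4 ± i (complex conjugates)
General solution: y = e^(4x)(C₁cos(x) + C₂sin(x))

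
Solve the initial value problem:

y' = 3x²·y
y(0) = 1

General solution: y = Ce^(x³)
Applying IC y(0) = 1:
Particular solution: y = e^(x³)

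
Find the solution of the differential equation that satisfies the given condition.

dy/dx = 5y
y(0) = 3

General solution: y = Ce^(5x)
Applying IC y(0) = 3:
Particular solution: y = 3e^(5x)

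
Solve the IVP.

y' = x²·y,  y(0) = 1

General solution: y = Ce^(x³/3)
Applying IC y(0) = 1:
Particular solution: y = e^(x³/3)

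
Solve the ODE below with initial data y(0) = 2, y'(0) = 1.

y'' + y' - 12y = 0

General solution: y = C₁e^(3x) + C₂e^(-4x)
Applying ICs: C₁ = 9/7, C₂ = 5/7
Particular solution: y = (9/7)e^(3x) + (5/7)e^(-4x)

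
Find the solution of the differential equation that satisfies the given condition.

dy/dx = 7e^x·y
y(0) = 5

General solution: y = Ce^(7e^x)
Applying IC y(0) = 5:
Particular solution: y = 5e^(7(e^x - 1))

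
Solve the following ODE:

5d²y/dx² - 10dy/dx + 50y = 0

Characteristic equation: 5r² - 10r + 50 = 0
Divide by 5: r² - 2r + 10 = 0
Roots: r = 1 ± 3i (complex conjugates)
General solution: y = e^x(C₁cos(3x) + C₂sin(3x))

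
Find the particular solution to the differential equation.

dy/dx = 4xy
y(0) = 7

General solution: y = Ce^(2x²)
Applying IC y(0) = 7:
Particular solution: y = 7e^(2x²)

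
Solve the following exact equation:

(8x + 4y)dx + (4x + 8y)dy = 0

Verify exactness: ∂M/∂y = ∂N/∂x ✓
Find F(x,y) such that ∂F/∂x = M, ∂F/∂y = N
Solution: 4x² + 4xy + 4y² = C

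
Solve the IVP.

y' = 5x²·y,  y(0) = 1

General solution: y = Ce^(5x³/3)
Applying IC y(0) = 1:
Particular solution: y = e^(5x³/3)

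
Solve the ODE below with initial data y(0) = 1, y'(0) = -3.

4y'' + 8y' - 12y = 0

General solution: y = C₁e^x + C₂e^(-3x)
Applying ICs: C₁ = 0, C₂ = 1
Particular solution: y = e^(-3x)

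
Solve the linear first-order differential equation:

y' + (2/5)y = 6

Using integrating factor method:

General solution: y = 15 + Ce^(-2x/5)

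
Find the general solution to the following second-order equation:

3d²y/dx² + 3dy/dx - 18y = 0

Characteristic equation: 3r² + 3r - 18 = 0
Divide by 3: r² + r - 6 = 0
Roots: r = 2, -3 (distinct real)
General solution: y = C₁e^(2x) + C₂e^(-3x)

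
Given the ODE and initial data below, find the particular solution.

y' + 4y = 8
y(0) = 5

General solution: y = 2 + Ce^(-4x)
Applying y(0) = 5: C = 5 - 2 = 3
Particular solution: y = 2 + 3e^(-4x)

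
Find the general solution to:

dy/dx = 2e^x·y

Separating variables and integrating:
ln|y| = 2e^x + C

General solution: y = Ce^(2e^x)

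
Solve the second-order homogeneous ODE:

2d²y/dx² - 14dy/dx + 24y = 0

Characteristic equation: 2r² - 14r + 24 = 0
Divide by 2: r² - 7r + 12 = 0
Roots: r = 4, 3 (distinct real)
General solution: y = C₁e^(4x) + C₂e^(3x)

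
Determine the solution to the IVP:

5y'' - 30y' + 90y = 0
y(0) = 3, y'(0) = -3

General solution: y = e^(3x)(C₁cos(3x) + C₂sin(3x))
Complex roots r = 3 ± 3i
Applying ICs: C₁ = 3, C₂ = -4
Particular solution: y = e^(3x)(3cos(3x) - 4sin(3x))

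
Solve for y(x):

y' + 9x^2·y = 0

Using integrating factor method:

General solution: y = Ce^(-3x^3)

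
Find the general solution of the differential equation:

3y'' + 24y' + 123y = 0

Characteristic equation: 3r² + 24r + 123 = 0
Divide by 3: r² + 8r + 41 = 0
Roots: r = -4 ± 5i (complex conjugates)
General solution: y = e^(-4x)(C₁cos(5x) + C₂sin(5x))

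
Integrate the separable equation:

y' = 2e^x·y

Separating variables and integrating:
ln|y| = 2e^x + C

General solution: y = Ce^(2e^x)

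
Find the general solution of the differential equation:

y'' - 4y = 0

Characteristic equation: r² - 4 = 0
Roots: r = 2, -2 (distinct real)
General solution: y = C₁e^(2x) + C₂e^(-2x)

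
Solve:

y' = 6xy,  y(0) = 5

General solution: y = Ce^(3x²)
Applying IC y(0) = 5:
Particular solution: y = 5e^(3x²)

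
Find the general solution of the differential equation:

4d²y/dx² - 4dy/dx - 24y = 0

Characteristic equation: 4r² - 4r - 24 = 0
Divide by 4: r² - r - 6 = 0
Roots: r = 3, -2 (distinct real)
General solution: y = C₁e^(3x) + C₂e^(-2x)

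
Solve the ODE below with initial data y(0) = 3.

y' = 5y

General solution: y = Ce^(5x)
Applying IC y(0) = 3:
Particular solution: y = 3e^(5x)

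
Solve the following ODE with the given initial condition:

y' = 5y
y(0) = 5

General solution: y = Ce^(5x)
Applying IC y(0) = 5:
Particular solution: y = 5e^(5x)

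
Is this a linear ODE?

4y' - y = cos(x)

Yes. Linear (y and its derivatives appear to the first power only, no products of y terms)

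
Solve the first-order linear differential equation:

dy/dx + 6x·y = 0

Using integrating factor method:

General solution: y = Ce^(-3x^2)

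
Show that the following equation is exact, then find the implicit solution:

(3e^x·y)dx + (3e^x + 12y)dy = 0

Verify exactness: ∂M/∂y = ∂N/∂x ✓
Find F(x,y) such that ∂F/∂x = M, ∂F/∂y = N
Solution: 3e^x·y + 6y² = C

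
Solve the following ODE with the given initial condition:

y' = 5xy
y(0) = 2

General solution: y = Ce^(5x²/2)
Applying IC y(0) = 2:
Particular solution: y = 2e^(5x²/2)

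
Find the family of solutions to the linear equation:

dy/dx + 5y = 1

Using integrating factor method:

General solution: y = 1/5 + Ce^(-5x)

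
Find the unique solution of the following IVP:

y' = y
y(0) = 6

General solution: y = Ce^x
Applying IC y(0) = 6:
Particular solution: y = 6e^x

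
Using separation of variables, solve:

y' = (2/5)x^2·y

Separating variables and integrating:
ln|y| = 2x^3/15 + C

General solution: y = Ce^(2x^3/15)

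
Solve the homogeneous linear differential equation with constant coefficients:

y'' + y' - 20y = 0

Characteristic equation: r² + r - 20 = 0
Roots: r = 4, -5 (distinct real)
General solution: y = C₁e^(4x) + C₂e^(-5x)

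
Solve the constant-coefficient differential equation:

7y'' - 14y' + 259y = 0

Characteristic equation: 7r² - 14r + 259 = 0
Divide by 7: r² - 2r + 37 = 0
Roots: r = 1 ± 6i (complex conjugates)
General solution: y = e^x(C₁cos(6x) + C₂sin(6x))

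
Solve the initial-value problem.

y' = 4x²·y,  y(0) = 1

General solution: y = Ce^(4x³/3)
Applying IC y(0) = 1:
Particular solution: y = e^(4x³/3)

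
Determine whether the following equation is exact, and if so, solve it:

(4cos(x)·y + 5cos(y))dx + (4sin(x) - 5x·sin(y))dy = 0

Verify exactness: ∂M/∂y = ∂N/∂x ✓
Find F(x,y) such that ∂F/∂x = M, ∂F/∂y = N
Solution: 4sin(x)·y + 5x·cos(y) = C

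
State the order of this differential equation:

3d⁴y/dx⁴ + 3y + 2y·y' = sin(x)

The order is 4 (highest derivative is of order 4).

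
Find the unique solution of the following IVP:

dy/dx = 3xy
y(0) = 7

General solution: y = Ce^(3x²/2)
Applying IC y(0) = 7:
Particular solution: y = 7e^(3x²/2)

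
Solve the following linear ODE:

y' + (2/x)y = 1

Using integrating factor method:

General solution: y = (1/3)x + Cx^(-2)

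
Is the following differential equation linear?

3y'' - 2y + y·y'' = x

No. Nonlinear (y·y'' term)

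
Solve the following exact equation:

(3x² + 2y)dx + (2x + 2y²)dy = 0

Verify exactness: ∂M/∂y = ∂N/∂x ✓
Find F(x,y) such that ∂F/∂x = M, ∂F/∂y = N
Solution: x³ + 2xy + 2y³/3 = C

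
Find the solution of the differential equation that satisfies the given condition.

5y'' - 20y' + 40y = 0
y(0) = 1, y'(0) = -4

General solution: y = e^(2x)(C₁cos(2x) + C₂sin(2x))
Complex roots r = 2 ± 2i
Applying ICs: C₁ = 1, C₂ = -3
Particular solution: y = e^(2x)(cos(2x) - 3sin(2x))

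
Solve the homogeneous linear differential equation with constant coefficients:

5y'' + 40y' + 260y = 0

Characteristic equation: 5r² + 40r + 260 = 0
Divide by 5: r² + 8r + 52 = 0
Roots: r = -4 ± 6i (complex conjugates)
General solution: y = e^(-4x)(C₁cos(6x) + C₂sin(6x))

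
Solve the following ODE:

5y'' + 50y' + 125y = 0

Characteristic equation: 5r² + 50r + 125 = 0
Divide by 5: r² + 10r + 25 = 0
Factored: (r + 5)² = 0
Repeated root: r = -5
General solution: y = (C₁ + C₂x)e^(-5x)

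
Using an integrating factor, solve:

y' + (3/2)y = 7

Using integrating factor method:

General solution: y = 14/3 + Ce^(-3x/2)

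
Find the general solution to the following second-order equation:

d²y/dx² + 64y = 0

Characteristic equation: r² + 64 = 0
Roots: r = ±8i (complex conjugates)
General solution: y = C₁cos(8x) + C₂sin(8x)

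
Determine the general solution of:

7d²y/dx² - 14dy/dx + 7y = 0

Characteristic equation: 7r² - 14r + 7 = 0
Divide by 7: r² - 2r + 1 = 0
Factored: (r - 1)² = 0
Repeated root: r = 1
General solution: y = (C₁ + C₂x)e^x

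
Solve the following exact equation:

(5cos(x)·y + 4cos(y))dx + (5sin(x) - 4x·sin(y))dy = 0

Verify exactness: ∂M/∂y = ∂N/∂x ✓
Find F(x,y) such that ∂F/∂x = M, ∂F/∂y = N
Solution: 5sin(x)·y + 4x·cos(y) = C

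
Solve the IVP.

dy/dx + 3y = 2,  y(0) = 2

General solution: y = 2/3 + Ce^(-3x)
Applying y(0) = 2: C = 2 - 2/3 = 4/3
Particular solution: y = 2/3 + (4/3)e^(-3x)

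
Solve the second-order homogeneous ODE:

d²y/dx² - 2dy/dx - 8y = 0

Characteristic equation: r² - 2r - 8 = 0
Roots: r = 4, -2 (distinct real)
General solution: y = C₁e^(4x) + C₂e^(-2x)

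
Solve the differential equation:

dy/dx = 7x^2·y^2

Separating variables and integrating:
-1/y = 7x^3/3 + C

General solution: y^-1 = (-7/3)x^3 + C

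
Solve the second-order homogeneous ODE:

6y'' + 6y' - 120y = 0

Characteristic equation: 6r² + 6r - 120 = 0
Divide by 6: r² + r - 20 = 0
Roots: r = 4, -5 (distinct real)
General solution: y = C₁e^(4x) + C₂e^(-5x)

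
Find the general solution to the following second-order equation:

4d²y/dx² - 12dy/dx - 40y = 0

Characteristic equation: 4r² - 12r - 40 = 0
Divide by 4: r² - 3r - 10 = 0
Roots: r = 5, -2 (distinct real)
General solution: y = C₁e^(5x) + C₂e^(-2x)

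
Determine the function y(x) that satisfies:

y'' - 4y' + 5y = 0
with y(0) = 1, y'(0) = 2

General solution: y = e^(2x)(C₁cos(x) + C₂sin(x))
Complex roots r = 2 ± i
Applying ICs: C₁ = 1, C₂ = 0
Particular solution: y = e^(2x)(cos(x))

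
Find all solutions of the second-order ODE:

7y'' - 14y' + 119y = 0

Characteristic equation: 7r² - 14r + 119 = 0
Divide by 7: r² - 2r + 17 = 0
Roots: r = 1 ± 4i (complex conjugates)
General solution: y = e^x(C₁cos(4x) + C₂sin(4x))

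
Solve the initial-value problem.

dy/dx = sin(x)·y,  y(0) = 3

General solution: y = Ce^(-cos(x))
Applying IC y(0) = 3:
Particular solution: y = 3e^(1-cos(x))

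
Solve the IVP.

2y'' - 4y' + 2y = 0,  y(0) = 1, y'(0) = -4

General solution: y = (C₁ + C₂x)e^x
Repeated root r = 1
Applying ICs: C₁ = 1, C₂ = -5
Particular solution: y = (1 - 5x)e^x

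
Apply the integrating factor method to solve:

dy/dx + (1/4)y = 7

Using integrating factor method:

General solution: y = 28 + Ce^(-x/4)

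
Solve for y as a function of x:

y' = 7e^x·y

Separating variables and integrating:
ln|y| = 7e^x + C

General solution: y = Ce^(7e^x)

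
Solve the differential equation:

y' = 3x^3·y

Separating variables and integrating:
ln|y| = 3x^4/4 + C

General solution: y = Ce^(3x^4/4)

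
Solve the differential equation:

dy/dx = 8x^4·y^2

Separating variables and integrating:
-1/y = 8x^5/5 + C

General solution: y^-1 = (-8/5)x^5 + C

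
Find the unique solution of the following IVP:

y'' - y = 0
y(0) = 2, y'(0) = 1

General solution: y = C₁e^x + C₂e^(-x)
Applying ICs: C₁ = 3/2, C₂ = 1/2
Particular solution: y = (3/2)e^x + (1/2)e^(-x)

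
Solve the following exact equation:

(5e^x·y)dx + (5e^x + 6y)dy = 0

Verify exactness: ∂M/∂y = ∂N/∂x ✓
Find F(x,y) such that ∂F/∂x = M, ∂F/∂y = N
Solution: 5e^x·y + 3y² = C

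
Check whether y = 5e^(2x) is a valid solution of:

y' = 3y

Verification:
y = 5e^(2x)
y' = 10e^(2x)
But 3y = 15e^(2x)
y' ≠ 3y — the derivative does not match

No, it is not a solution.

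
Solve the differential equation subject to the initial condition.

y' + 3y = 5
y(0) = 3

General solution: y = 5/3 + Ce^(-3x)
Applying y(0) = 3: C = 3 - 5/3 = 4/3
Particular solution: y = 5/3 + (4/3)e^(-3x)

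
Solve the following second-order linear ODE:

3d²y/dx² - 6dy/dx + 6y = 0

Characteristic equation: 3r² - 6r + 6 = 0
Divide by 3: r² - 2r + 2 = 0
Roots: r = 1 ± i (complex conjugates)
General solution: y = e^x(C₁cos(x) + C₂sin(x))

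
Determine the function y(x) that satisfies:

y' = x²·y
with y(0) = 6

General solution: y = Ce^(x³/3)
Applying IC y(0) = 6:
Particular solution: y = 6e^(x³/3)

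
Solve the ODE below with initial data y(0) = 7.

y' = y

General solution: y = Ce^x
Applying IC y(0) = 7:
Particular solution: y = 7e^x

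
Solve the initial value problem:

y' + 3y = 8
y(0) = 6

General solution: y = 8/3 + Ce^(-3x)
Applying y(0) = 6: C = 6 - 8/3 = 10/3
Particular solution: y = 8/3 + (10/3)e^(-3x)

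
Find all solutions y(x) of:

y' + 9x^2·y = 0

Using integrating factor method:

General solution: y = Ce^(-3x^3)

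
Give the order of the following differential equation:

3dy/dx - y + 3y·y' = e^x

The order is 1 (highest derivative is of order 1).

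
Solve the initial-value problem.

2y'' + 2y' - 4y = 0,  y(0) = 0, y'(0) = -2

General solution: y = C₁e^x + C₂e^(-2x)
Applying ICs: C₁ = -2/3, C₂ = 2/3
Particular solution: y = -(2/3)e^x + (2/3)e^(-2x)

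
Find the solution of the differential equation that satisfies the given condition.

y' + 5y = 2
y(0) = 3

General solution: y = 2/5 + Ce^(-5x)
Applying y(0) = 3: C = 3 - 2/5 = 13/5
Particular solution: y = 2/5 + (13/5)e^(-5x)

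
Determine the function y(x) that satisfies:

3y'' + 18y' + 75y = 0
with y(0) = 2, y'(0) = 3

General solution: y = e^(-3x)(C₁cos(4x) + C₂sin(4x))
Complex roots r = -3 ± 4i
Applying ICs: C₁ = 2, C₂ = 9/4
Particular solution: y = e^(-3x)(2cos(4x) + (9/4)sin(4x))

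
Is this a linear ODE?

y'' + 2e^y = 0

No. Nonlinear (e^y is nonlinear in y)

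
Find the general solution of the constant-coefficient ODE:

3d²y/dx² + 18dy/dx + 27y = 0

Characteristic equation: 3r² + 18r + 27 = 0
Divide by 3: r² + 6r + 9 = 0
Factored: (r + 3)² = 0
Repeated root: r = -3
General solution: y = (C₁ + C₂x)e^(-3x)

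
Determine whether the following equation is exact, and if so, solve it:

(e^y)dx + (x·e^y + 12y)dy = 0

Verify exactness: ∂M/∂y = ∂N/∂x ✓
Find F(x,y) such that ∂F/∂x = M, ∂F/∂y = N
Solution: x·e^y + 6y² = C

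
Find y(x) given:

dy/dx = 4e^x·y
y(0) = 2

General solution: y = Ce^(4e^x)
Applying IC y(0) = 2:
Particular solution: y = 2e^(4(e^x - 1))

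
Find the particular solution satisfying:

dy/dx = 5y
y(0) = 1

General solution: y = Ce^(5x)
Applying IC y(0) = 1:
Particular solution: y = e^(5x)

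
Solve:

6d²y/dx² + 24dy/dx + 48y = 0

Characteristic equation: 6r² + 24r + 48 = 0
Divide by 6: r² + 4r + 8 = 0
Roots: r = -2 ± 2i (complex conjugates)
General solution: y = e^(-2x)(C₁cos(2x) + C₂sin(2x))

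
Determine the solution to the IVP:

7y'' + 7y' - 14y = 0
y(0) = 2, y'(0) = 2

General solution: y = C₁e^x + C₂e^(-2x)
Applying ICs: C₁ = 2, C₂ = 0
Particular solution: y = 2e^x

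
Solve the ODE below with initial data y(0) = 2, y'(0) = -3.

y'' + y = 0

General solution: y = C₁cos(x) + C₂sin(x)
Complex roots r = ±i
Applying ICs: C₁ = 2, C₂ = -3
Particular solution: y = 2cos(x) - 3sin(x)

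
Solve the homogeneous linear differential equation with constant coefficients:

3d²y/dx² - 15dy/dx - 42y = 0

Characteristic equation: 3r² - 15r - 42 = 0
Divide by 3: r² - 5r - 14 = 0
Roots: r = 7, -2 (distinct real)
General solution: y = C₁e^(7x) + C₂e^(-2x)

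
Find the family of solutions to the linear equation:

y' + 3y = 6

Using integrating factor method:

General solution: y = 2 + Ce^(-3x)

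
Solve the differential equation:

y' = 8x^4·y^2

Separating variables and integrating:
-1/y = 8x^5/5 + C

General solution: y^-1 = (-8/5)x^5 + C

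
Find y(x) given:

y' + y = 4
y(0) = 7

General solution: y = 4 + Ce^(-x)
Applying y(0) = 7: C = 7 - 4 = 3
Particular solution: y = 4 + 3e^(-x)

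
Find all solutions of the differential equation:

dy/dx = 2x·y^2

Separating variables and integrating:
-1/y = x^2 + C

General solution: y^-1 = -x^2 + C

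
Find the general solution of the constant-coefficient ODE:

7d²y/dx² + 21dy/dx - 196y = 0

Characteristic equation: 7r² + 21r - 196 = 0
Divide by 7: r² + 3r - 28 = 0
Roots: r = 4, -7 (distinct real)
General solution: y = C₁e^(4x) + C₂e^(-7x)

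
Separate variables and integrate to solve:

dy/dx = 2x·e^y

Separating variables and integrating:
-e^(-y) = x² + C

General solution: y = -ln(C - x²)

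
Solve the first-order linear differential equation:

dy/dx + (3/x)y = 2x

Using integrating factor method:

General solution: y = (2/5)x^2 + Cx^(-3)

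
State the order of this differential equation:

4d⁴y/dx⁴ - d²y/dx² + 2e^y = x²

The order is 4 (highest derivative is of order 4).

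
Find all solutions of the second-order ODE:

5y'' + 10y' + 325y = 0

Characteristic equation: 5r² + 10r + 325 = 0
Divide by 5: r² + 2r + 65 = 0
Roots: r = -1 ± 8i (complex conjugates)
General solution: y = e^(-x)(C₁cos(8x) + C₂sin(8x))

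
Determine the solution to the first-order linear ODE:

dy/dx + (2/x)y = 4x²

Using integrating factor method:

General solution: y = (4/5)x^3 + Cx^(-2)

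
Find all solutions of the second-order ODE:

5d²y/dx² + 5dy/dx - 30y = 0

Characteristic equation: 5r² + 5r - 30 = 0
Divide by 5: r² + r - 6 = 0
Roots: r = 2, -3 (distinct real)
General solution: y = C₁e^(2x) + C₂e^(-3x)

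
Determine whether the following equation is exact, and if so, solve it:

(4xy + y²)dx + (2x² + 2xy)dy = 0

Verify exactness: ∂M/∂y = ∂N/∂x ✓
Find F(x,y) such that ∂F/∂x = M, ∂F/∂y = N
Solution: 2x²y + xy² = C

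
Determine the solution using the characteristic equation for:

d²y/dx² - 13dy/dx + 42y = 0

Characteristic equation: r² - 13r + 42 = 0
Roots: r = 6, 7 (distinct real)
General solution: y = C₁e^(6x) + C₂e^(7x)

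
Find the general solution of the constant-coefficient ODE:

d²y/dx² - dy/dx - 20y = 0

Characteristic equation: r² - r - 20 = 0
Roots: r = 5, -4 (distinct real)
General solution: y = C₁e^(5x) + C₂e^(-4x)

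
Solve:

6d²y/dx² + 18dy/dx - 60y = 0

Characteristic equation: 6r² + 18r - 60 = 0
Divide by 6: r² + 3r - 10 = 0
Roots: r = 2, -5 (distinct real)
General solution: y = C₁e^(2x) + C₂e^(-5x)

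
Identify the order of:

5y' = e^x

The order is 1 (highest derivative is of order 1).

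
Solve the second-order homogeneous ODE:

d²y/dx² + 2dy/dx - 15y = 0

Characteristic equation: r² + 2r - 15 = 0
Roots: r = 3, -5 (distinct real)
General solution: y = C₁e^(3x) + C₂e^(-5x)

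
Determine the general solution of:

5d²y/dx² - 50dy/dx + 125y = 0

Characteristic equation: 5r² - 50r + 125 = 0
Divide by 5: r² - 10r + 25 = 0
Factored: (r - 5)² = 0
Repeated root: r = 5
General solution: y = (C₁ + C₂x)e^(5x)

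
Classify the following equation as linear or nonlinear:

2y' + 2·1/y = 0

Nonlinear (1/y term)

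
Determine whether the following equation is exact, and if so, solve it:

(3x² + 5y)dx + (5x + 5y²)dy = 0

Verify exactness: ∂M/∂y = ∂N/∂x ✓
Find F(x,y) such that ∂F/∂x = M, ∂F/∂y = N
Solution: x³ + 5xy + 5y³/3 = C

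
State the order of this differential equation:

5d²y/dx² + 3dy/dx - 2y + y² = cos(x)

The order is 2 (highest derivative is of order 2).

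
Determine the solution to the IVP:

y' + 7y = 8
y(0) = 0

General solution: y = 8/7 + Ce^(-7x)
Applying y(0) = 0: C = 0 - 8/7 = -8/7
Particular solution: y = 8/7 - (8/7)e^(-7x)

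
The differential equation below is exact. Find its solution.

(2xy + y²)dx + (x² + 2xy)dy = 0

Verify exactness: ∂M/∂y = ∂N/∂x ✓
Find F(x,y) such that ∂F/∂x = M, ∂F/∂y = N
Solution: x²y + xy² = C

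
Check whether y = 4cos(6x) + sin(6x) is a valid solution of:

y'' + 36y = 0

Verification:
y'' = -144cos(6x) - 36sin(6x)
y'' + 36y = 0 ✓

Yes, it is a solution.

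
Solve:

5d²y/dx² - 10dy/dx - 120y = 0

Characteristic equation: 5r² - 10r - 120 = 0
Divide by 5: r² - 2r - 24 = 0
Roots: r = 6, -4 (distinct real)
General solution: y = C₁e^(6x) + C₂e^(-4x)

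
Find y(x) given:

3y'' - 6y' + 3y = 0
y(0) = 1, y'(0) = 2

General solution: y = (C₁ + C₂x)e^x
Repeated root r = 1
Applying ICs: C₁ = 1, C₂ = 1
Particular solution: y = (1 + x)e^x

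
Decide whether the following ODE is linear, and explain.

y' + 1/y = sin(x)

Nonlinear (1/y term)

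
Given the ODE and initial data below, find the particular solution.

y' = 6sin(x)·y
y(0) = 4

General solution: y = Ce^(-6cos(x))
Applying IC y(0) = 4:
Particular solution: y = 4e^(6(1-cos(x)))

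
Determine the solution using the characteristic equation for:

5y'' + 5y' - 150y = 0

Characteristic equation: 5r² + 5r - 150 = 0
Divide by 5: r² + r - 30 = 0
Roots: r = 5, -6 (distinct real)
General solution: y = C₁e^(5x) + C₂e^(-6x)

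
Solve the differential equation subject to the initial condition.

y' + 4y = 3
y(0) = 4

General solution: y = 3/4 + Ce^(-4x)
Applying y(0) = 4: C = 4 - 3/4 = 13/4
Particular solution: y = 3/4 + (13/4)e^(-4x)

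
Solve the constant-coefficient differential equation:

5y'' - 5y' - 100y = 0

Characteristic equation: 5r² - 5r - 100 = 0
Divide by 5: r² - r - 20 = 0
Roots: r = 5, -4 (distinct real)
General solution: y = C₁e^(5x) + C₂e^(-4x)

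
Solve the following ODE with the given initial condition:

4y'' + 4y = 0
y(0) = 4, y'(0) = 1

General solution: y = C₁cos(x) + C₂sin(x)
Complex roots r = ±i
Applying ICs: C₁ = 4, C₂ = 1
Particular solution: y = 4cos(x) + sin(x)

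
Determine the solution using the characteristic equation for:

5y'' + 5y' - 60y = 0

Characteristic equation: 5r² + 5r - 60 = 0
Divide by 5: r² + r - 12 = 0
Roots: r = 3, -4 (distinct real)
General solution: y = C₁e^(3x) + C₂e^(-4x)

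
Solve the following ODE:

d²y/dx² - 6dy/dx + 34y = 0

Characteristic equation: r² - 6r + 34 = 0
Roots: r = 3 ± 5i (complex conjugates)
General solution: y = e^(3x)(C₁cos(5x) + C₂sin(5x))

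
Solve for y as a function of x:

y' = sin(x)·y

Separating variables and integrating:
ln|y| = -cos(x) + C

General solution: y = Ce^(-cos(x))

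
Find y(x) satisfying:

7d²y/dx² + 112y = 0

Characteristic equation: 7r² + 112 = 0
Divide by 7: r² + 16 = 0
Roots: r = ±4i (complex conjugates)
General solution: y = C₁cos(4x) + C₂sin(4x)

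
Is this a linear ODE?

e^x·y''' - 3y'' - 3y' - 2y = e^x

Yes. Linear (y and its derivatives appear to the first power only, no products of y terms)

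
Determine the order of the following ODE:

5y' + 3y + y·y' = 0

The order is 1 (highest derivative is of order 1).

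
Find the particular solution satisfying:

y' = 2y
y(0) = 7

General solution: y = Ce^(2x)
Applying IC y(0) = 7:
Particular solution: y = 7e^(2x)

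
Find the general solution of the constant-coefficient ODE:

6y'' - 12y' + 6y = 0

Characteristic equation: 6r² - 12r + 6 = 0
Divide by 6: r² - 2r + 1 = 0
Factored: (r - 1)² = 0
Repeated root: r = 1
General solution: y = (C₁ + C₂x)e^x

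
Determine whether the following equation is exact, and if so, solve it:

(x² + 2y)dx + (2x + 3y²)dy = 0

Verify exactness: ∂M/∂y = ∂N/∂x ✓
Find F(x,y) such that ∂F/∂x = M, ∂F/∂y = N
Solution: x³/3 + 2xy + y³ = C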